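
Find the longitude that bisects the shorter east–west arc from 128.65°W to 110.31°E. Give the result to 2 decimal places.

170.83°E

Signed shortest Δλ from -128.65° to +110.31° is -121.04°.
Midpoint longitude = -128.65° + (-121.04°)/2 = -128.65° − 60.52° = -189.17°.
Normalise into (−180°, 180°]: +170.83°.
(The naïve average (-128.65 + +110.31)/2 = -9.17° is on the wrong side of the globe.)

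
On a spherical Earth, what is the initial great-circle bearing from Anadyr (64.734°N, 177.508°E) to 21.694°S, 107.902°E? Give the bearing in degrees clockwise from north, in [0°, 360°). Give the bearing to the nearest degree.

Δλ = 107.902 − 177.508 = -69.606°.
θ = atan2( sin Δλ · cos φ₂ , cos φ₁ · sin φ₂ − sin φ₁ · cos φ₂ · cos Δλ )
  = atan2(-0.87093, -0.45059) = -117.356° → normalised to [0°, 360°): 242.644°.

243°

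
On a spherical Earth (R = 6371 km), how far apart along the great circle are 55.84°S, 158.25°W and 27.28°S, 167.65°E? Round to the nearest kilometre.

Δλ = 167.65 − -158.25 = 325.90°; wrapped into (−180°, 180°]: -34.10°.
Δφ = -27.28 − -55.84 = 28.56°.
a = sin²(Δφ/2) + cos φ₁ · cos φ₂ · sin²(Δλ/2) = 0.103745.
c = 2·atan2(√a, √(1−a)) = 0.65588 rad → d = 6371·c ≈ 4178.63 km.

4179 km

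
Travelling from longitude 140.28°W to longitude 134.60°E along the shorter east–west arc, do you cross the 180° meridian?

Yes

Naïve |134.60 − -140.28| = 274.88° > 180°, so the shorter arc goes the other way round — across 180°.
Signed shortest Δλ = ((134.60 − -140.28 + 180) mod 360) − 180 = -85.12°.
Going west by 85.12° from -140.28° passes through 180° before reaching +134.60°.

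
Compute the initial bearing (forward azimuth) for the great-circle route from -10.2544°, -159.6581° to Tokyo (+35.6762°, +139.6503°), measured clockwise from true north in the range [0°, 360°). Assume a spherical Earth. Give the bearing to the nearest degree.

Δλ = 139.6503 − -159.6581 = 299.3084°; wrapped into (−180°, 180°]: -60.6916°.
θ = atan2( sin Δλ · cos φ₂ , cos φ₁ · sin φ₂ − sin φ₁ · cos φ₂ · cos Δλ )
  = atan2(-0.70835, 0.64468) = -47.694° → normalised to [0°, 360°): 312.306°.

312°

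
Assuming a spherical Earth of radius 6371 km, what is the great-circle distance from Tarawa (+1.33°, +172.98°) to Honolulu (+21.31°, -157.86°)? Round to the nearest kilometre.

Δλ = -157.86 − 172.98 = -330.84°; wrapped into (−180°, 180°]: 29.16°.
Δφ = 21.31 − 1.33 = 19.98°.
a = sin²(Δφ/2) + cos φ₁ · cos φ₂ · sin²(Δλ/2) = 0.089114.
c = 2·atan2(√a, √(1−a)) = 0.60628 rad → d = 6371·c ≈ 3862.63 km.

3863 km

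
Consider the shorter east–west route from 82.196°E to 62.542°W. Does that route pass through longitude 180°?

No

Signed shortest Δλ = ((-62.542 − 82.196 + 180) mod 360) − 180 = -144.738°.
Going west by 144.738° from +82.196° reaches -62.542° without touching 180°.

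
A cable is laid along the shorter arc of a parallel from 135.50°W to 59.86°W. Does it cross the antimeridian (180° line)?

Signed shortest Δλ = ((-59.86 − -135.50 + 180) mod 360) − 180 = 75.64°.
Going east by 75.64° from -135.50° reaches -59.86° without touching 180°.

No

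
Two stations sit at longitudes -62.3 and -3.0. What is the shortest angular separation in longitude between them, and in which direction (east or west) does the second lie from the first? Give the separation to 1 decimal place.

Raw difference: -3.0 − -62.3 = 59.3°.
Normalise into (−180°, 180°]: 59.3° stays 59.3°.
Positive ⇒ the second point lies to the east; separation 59.3°.

59.3° east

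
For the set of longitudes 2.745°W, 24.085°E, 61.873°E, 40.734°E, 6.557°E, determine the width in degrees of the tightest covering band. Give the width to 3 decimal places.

64.618°

Sort the longitudes: -2.745°, +6.557°, +24.085°, +40.734°, +61.873°.
Eastward gaps between consecutive values (wrapping around): 9.302°, 17.528°, 16.649°, 21.139°, 295.382°.
Largest gap = 295.382° ⇒ minimal covering band is its complement: 360° − 295.382° = 64.618°.
Band runs from -2.745° eastward to +61.873°.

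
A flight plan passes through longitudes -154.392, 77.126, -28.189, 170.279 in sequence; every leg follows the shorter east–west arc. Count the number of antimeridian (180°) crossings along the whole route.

2

Leg 1: -154.392° → +77.126°, shortest Δλ = -128.482° (west) — crosses 180°.
Leg 2: +77.126° → -28.189°, shortest Δλ = -105.315° (west) — does not cross 180°.
Leg 3: -28.189° → +170.279°, shortest Δλ = -161.532° (west) — crosses 180°.
Total crossings: 2.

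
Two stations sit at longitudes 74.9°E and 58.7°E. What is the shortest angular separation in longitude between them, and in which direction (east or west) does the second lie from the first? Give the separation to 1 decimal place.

Raw difference: 58.7 − 74.9 = -16.2°.
Normalise into (−180°, 180°]: -16.2° stays -16.2°.
Negative ⇒ the second point lies to the west; separation 16.2°.

16.2° west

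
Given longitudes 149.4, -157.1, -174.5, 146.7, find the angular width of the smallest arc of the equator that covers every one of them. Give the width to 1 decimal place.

Sort the longitudes: -174.5°, -157.1°, +146.7°, +149.4°.
Eastward gaps between consecutive values (wrapping around): 17.4°, 303.8°, 2.7°, 36.1°.
Largest gap = 303.8° ⇒ minimal covering band is its complement: 360° − 303.8° = 56.2°.
Band runs from +146.7° eastward to -157.1°, crossing the antimeridian.

56.2°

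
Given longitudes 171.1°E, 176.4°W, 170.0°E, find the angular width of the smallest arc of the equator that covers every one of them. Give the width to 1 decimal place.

Sort the longitudes: -176.4°, +170.0°, +171.1°.
Eastward gaps between consecutive values (wrapping around): 346.4°, 1.1°, 12.5°.
Largest gap = 346.4° ⇒ minimal covering band is its complement: 360° − 346.4° = 13.6°.
Band runs from +170.0° eastward to -176.4°, crossing the antimeridian.

13.6°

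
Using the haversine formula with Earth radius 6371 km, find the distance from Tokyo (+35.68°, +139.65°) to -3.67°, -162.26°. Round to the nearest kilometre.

Δλ = -162.26 − 139.65 = -301.91°; wrapped into (−180°, 180°]: 58.09°.
Δφ = -3.67 − 35.68 = -39.35°.
a = sin²(Δφ/2) + cos φ₁ · cos φ₂ · sin²(Δλ/2) = 0.304425.
c = 2·atan2(√a, √(1−a)) = 1.16892 rad → d = 6371·c ≈ 7447.17 km.

7447 km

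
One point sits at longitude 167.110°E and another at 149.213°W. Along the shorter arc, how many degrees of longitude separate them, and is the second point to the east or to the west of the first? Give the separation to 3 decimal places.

Raw difference: -149.213 − 167.110 = -316.323°.
Normalise into (−180°, 180°]: -316.323° + 360° = 43.677°.
Positive ⇒ the second point lies to the east; separation 43.677°.

43.677° east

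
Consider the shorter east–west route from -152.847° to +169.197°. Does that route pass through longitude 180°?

Naïve |169.197 − -152.847| = 322.044° > 180°, so the shorter arc goes the other way round — across 180°.
Signed shortest Δλ = ((169.197 − -152.847 + 180) mod 360) − 180 = -37.956°.
Going west by 37.956° from -152.847° passes through 180° before reaching +169.197°.

Yes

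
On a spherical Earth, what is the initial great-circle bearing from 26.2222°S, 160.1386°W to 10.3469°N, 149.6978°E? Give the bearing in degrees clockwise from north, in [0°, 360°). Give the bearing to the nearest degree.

300°

Δλ = 149.6978 − -160.1386 = 309.8364°; wrapped into (−180°, 180°]: -50.1636°.
θ = atan2( sin Δλ · cos φ₂ , cos φ₁ · sin φ₂ − sin φ₁ · cos φ₂ · cos Δλ )
  = atan2(-0.75539, 0.43957) = -59.804° → normalised to [0°, 360°): 300.196°.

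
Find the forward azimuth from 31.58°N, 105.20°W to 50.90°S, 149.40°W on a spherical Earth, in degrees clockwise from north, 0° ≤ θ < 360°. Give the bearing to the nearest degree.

Δλ = -149.40 − -105.20 = -44.20°.
θ = atan2( sin Δλ · cos φ₂ , cos φ₁ · sin φ₂ − sin φ₁ · cos φ₂ · cos Δλ )
  = atan2(-0.43969, -0.89790) = -153.910° → normalised to [0°, 360°): 206.090°.

206°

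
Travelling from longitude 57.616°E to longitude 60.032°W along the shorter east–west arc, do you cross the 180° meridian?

Signed shortest Δλ = ((-60.032 − 57.616 + 180) mod 360) − 180 = -117.648°.
Going west by 117.648° from +57.616° reaches -60.032° without touching 180°.

No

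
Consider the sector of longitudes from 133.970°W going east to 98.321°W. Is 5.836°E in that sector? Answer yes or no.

No

Band width going east from -133.970° to -98.321°: ((-98.321 − -133.970) mod 360) = 35.649°.
Offset of +5.836° east of the west edge: ((5.836 − -133.970) mod 360) = 139.806°.
139.806° > 35.649° ⇒ outside.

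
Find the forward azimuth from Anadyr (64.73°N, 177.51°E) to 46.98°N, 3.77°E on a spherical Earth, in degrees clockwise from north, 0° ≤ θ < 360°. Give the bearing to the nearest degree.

355°

Δλ = 3.77 − 177.51 = -173.74°.
θ = atan2( sin Δλ · cos φ₂ , cos φ₁ · sin φ₂ − sin φ₁ · cos φ₂ · cos Δλ )
  = atan2(-0.07439, 0.92539) = -4.596° → normalised to [0°, 360°): 355.404°.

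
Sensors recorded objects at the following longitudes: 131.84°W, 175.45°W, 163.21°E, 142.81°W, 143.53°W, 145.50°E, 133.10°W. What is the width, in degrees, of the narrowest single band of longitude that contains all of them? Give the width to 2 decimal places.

Sort the longitudes: -175.45°, -143.53°, -142.81°, -133.10°, -131.84°, +145.50°, +163.21°.
Eastward gaps between consecutive values (wrapping around): 31.92°, 0.72°, 9.71°, 1.26°, 277.34°, 17.71°, 21.34°.
Largest gap = 277.34° ⇒ minimal covering band is its complement: 360° − 277.34° = 82.66°.
Band runs from +145.50° eastward to -131.84°, crossing the antimeridian.

82.66°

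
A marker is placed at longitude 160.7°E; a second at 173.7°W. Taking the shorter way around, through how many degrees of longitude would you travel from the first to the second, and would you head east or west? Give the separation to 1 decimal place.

Raw difference: -173.7 − 160.7 = -334.4°.
Normalise into (−180°, 180°]: -334.4° + 360° = 25.6°.
Positive ⇒ the second point lies to the east; separation 25.6°.

25.6° east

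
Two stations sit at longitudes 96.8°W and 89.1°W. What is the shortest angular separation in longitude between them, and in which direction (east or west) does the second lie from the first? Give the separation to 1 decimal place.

Raw difference: -89.1 − -96.8 = 7.7°.
Normalise into (−180°, 180°]: 7.7° stays 7.7°.
Positive ⇒ the second point lies to the east; separation 7.7°.

7.7° east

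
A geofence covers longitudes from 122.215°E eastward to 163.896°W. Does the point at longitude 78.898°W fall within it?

No

Band width going east from +122.215° to -163.896°: ((-163.896 − 122.215) mod 360) = 73.889°.
Offset of -78.898° east of the west edge: ((-78.898 − 122.215) mod 360) = 158.887°.
158.887° > 73.889° ⇒ outside.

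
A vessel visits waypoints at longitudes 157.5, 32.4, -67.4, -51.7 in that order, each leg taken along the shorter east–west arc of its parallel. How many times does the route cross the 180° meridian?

0

Leg 1: +157.5° → +32.4°, shortest Δλ = -125.1° (west) — does not cross 180°.
Leg 2: +32.4° → -67.4°, shortest Δλ = -99.8° (west) — does not cross 180°.
Leg 3: -67.4° → -51.7°, shortest Δλ = 15.7° (east) — does not cross 180°.
Total crossings: 0.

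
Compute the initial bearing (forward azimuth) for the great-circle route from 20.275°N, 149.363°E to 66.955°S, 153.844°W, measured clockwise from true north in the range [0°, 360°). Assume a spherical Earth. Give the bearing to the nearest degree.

Δλ = -153.844 − 149.363 = -303.207°; wrapped into (−180°, 180°]: 56.793°.
θ = atan2( sin Δλ · cos φ₂ , cos φ₁ · sin φ₂ − sin φ₁ · cos φ₂ · cos Δλ )
  = atan2(0.32753, -0.93747) = 160.742° → normalised to [0°, 360°): 160.742°.

161°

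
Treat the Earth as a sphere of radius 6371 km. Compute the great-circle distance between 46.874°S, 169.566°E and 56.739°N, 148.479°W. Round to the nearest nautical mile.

6566 nmi

Δλ = -148.479 − 169.566 = -318.045°; wrapped into (−180°, 180°]: 41.955°.
Δφ = 56.739 − -46.874 = 103.613°.
a = sin²(Δφ/2) + cos φ₁ · cos φ₂ · sin²(Δλ/2) = 0.665734.
c = 2·atan2(√a, √(1−a)) = 1.90865 rad → d = 6371·c ≈ 12160.04 km ≈ 6565.90 nmi.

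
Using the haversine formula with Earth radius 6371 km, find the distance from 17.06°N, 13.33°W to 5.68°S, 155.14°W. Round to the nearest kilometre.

Δλ = -155.14 − -13.33 = -141.81°.
Δφ = -5.68 − 17.06 = -22.74°.
a = sin²(Δφ/2) + cos φ₁ · cos φ₂ · sin²(Δλ/2) = 0.888364.
c = 2·atan2(√a, √(1−a)) = 2.46025 rad → d = 6371·c ≈ 15674.25 km.

15674 km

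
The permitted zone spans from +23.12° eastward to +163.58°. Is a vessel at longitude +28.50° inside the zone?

Band width going east from +23.12° to +163.58°: ((163.58 − 23.12) mod 360) = 140.46°.
Offset of +28.50° east of the west edge: ((28.50 − 23.12) mod 360) = 5.38°.
5.38° ≤ 140.46° ⇒ inside.

Yes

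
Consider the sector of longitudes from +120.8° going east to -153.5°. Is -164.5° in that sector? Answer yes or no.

Yes

Band width going east from +120.8° to -153.5°: ((-153.5 − 120.8) mod 360) = 85.7°.
Offset of -164.5° east of the west edge: ((-164.5 − 120.8) mod 360) = 74.7°.
74.7° ≤ 85.7° ⇒ inside.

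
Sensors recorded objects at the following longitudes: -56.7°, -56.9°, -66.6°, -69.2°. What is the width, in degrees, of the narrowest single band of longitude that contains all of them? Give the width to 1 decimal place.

12.5°

Sort the longitudes: -69.2°, -66.6°, -56.9°, -56.7°.
Eastward gaps between consecutive values (wrapping around): 2.6°, 9.7°, 0.2°, 347.5°.
Largest gap = 347.5° ⇒ minimal covering band is its complement: 360° − 347.5° = 12.5°.
Band runs from -69.2° eastward to -56.7°.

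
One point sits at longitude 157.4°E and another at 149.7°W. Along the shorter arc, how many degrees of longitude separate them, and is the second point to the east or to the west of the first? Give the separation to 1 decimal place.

Raw difference: -149.7 − 157.4 = -307.1°.
Normalise into (−180°, 180°]: -307.1° + 360° = 52.9°.
Positive ⇒ the second point lies to the east; separation 52.9°.

52.9° east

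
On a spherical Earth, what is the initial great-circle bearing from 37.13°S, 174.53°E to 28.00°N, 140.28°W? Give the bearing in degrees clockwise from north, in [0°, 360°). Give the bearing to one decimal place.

Δλ = -140.28 − 174.53 = -314.81°; wrapped into (−180°, 180°]: 45.19°.
θ = atan2( sin Δλ · cos φ₂ , cos φ₁ · sin φ₂ − sin φ₁ · cos φ₂ · cos Δλ )
  = atan2(0.62641, 0.74991) = 39.872° → normalised to [0°, 360°): 39.872°.

39.9°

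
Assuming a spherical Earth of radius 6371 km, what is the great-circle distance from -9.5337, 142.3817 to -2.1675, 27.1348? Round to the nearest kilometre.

12727 km

Δλ = 27.1348 − 142.3817 = -115.2469°.
Δφ = -2.1675 − -9.5337 = 7.3662°.
a = sin²(Δφ/2) + cos φ₁ · cos φ₂ · sin²(Δλ/2) = 0.707032.
c = 2·atan2(√a, √(1−a)) = 1.99771 rad → d = 6371·c ≈ 12727.41 km.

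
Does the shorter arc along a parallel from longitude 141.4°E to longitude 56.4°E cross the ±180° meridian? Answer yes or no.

Signed shortest Δλ = ((56.4 − 141.4 + 180) mod 360) − 180 = -85.0°.
Going west by 85.0° from +141.4° reaches +56.4° without touching 180°.

No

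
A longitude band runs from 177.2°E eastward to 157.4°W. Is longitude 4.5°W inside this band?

No

Band width going east from +177.2° to -157.4°: ((-157.4 − 177.2) mod 360) = 25.4°.
Offset of -4.5° east of the west edge: ((-4.5 − 177.2) mod 360) = 178.3°.
178.3° > 25.4° ⇒ outside.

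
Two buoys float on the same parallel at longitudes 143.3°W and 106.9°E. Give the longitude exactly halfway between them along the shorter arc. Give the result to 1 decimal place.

Signed shortest Δλ from -143.3° to +106.9° is -109.8°.
Midpoint longitude = -143.3° + (-109.8°)/2 = -143.3° − 54.9° = -198.2°.
Normalise into (−180°, 180°]: +161.8°.
(The naïve average (-143.3 + +106.9)/2 = -18.2° is on the wrong side of the globe.)

161.8°E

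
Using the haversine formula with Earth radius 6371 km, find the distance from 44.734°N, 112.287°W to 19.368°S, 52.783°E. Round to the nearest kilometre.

Δλ = 52.783 − -112.287 = 165.070°.
Δφ = -19.368 − 44.734 = -64.102°.
a = sin²(Δφ/2) + cos φ₁ · cos φ₂ · sin²(Δλ/2) = 0.940483.
c = 2·atan2(√a, √(1−a)) = 2.64869 rad → d = 6371·c ≈ 16874.83 km.

16875 km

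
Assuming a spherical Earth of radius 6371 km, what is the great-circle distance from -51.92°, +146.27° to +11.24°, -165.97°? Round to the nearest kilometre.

Δλ = -165.97 − 146.27 = -312.24°; wrapped into (−180°, 180°]: 47.76°.
Δφ = 11.24 − -51.92 = 63.16°.
a = sin²(Δφ/2) + cos φ₁ · cos φ₂ · sin²(Δλ/2) = 0.373387.
c = 2·atan2(√a, √(1−a)) = 1.31478 rad → d = 6371·c ≈ 8376.48 km.

8376 km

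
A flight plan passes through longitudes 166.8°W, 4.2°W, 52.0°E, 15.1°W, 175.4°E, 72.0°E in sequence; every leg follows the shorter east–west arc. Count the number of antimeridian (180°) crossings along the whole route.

1

Leg 1: -166.8° → -4.2°, shortest Δλ = 162.6° (east) — does not cross 180°.
Leg 2: -4.2° → +52.0°, shortest Δλ = 56.2° (east) — does not cross 180°.
Leg 3: +52.0° → -15.1°, shortest Δλ = -67.1° (west) — does not cross 180°.
Leg 4: -15.1° → +175.4°, shortest Δλ = -169.5° (west) — crosses 180°.
Leg 5: +175.4° → +72.0°, shortest Δλ = -103.4° (west) — does not cross 180°.
Total crossings: 1.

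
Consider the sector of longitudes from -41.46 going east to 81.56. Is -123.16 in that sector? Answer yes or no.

No

Band width going east from -41.46° to +81.56°: ((81.56 − -41.46) mod 360) = 123.02°.
Offset of -123.16° east of the west edge: ((-123.16 − -41.46) mod 360) = 278.30°.
278.30° > 123.02° ⇒ outside.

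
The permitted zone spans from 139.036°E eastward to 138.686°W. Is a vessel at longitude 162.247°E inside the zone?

Band width going east from +139.036° to -138.686°: ((-138.686 − 139.036) mod 360) = 82.278°.
Offset of +162.247° east of the west edge: ((162.247 − 139.036) mod 360) = 23.211°.
23.211° ≤ 82.278° ⇒ inside.

Yes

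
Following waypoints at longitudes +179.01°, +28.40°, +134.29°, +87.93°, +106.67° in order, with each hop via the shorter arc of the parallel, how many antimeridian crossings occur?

Leg 1: +179.01° → +28.40°, shortest Δλ = -150.61° (west) — does not cross 180°.
Leg 2: +28.40° → +134.29°, shortest Δλ = 105.89° (east) — does not cross 180°.
Leg 3: +134.29° → +87.93°, shortest Δλ = -46.36° (west) — does not cross 180°.
Leg 4: +87.93° → +106.67°, shortest Δλ = 18.74° (east) — does not cross 180°.
Total crossings: 0.

0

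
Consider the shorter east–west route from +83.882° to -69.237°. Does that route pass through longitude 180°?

No

Signed shortest Δλ = ((-69.237 − 83.882 + 180) mod 360) − 180 = -153.119°.
Going west by 153.119° from +83.882° reaches -69.237° without touching 180°.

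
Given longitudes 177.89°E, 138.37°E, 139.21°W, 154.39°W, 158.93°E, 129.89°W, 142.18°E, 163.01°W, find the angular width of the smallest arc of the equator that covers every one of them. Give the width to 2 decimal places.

91.74°

Sort the longitudes: -163.01°, -154.39°, -139.21°, -129.89°, +138.37°, +142.18°, +158.93°, +177.89°.
Eastward gaps between consecutive values (wrapping around): 8.62°, 15.18°, 9.32°, 268.26°, 3.81°, 16.75°, 18.96°, 19.10°.
Largest gap = 268.26° ⇒ minimal covering band is its complement: 360° − 268.26° = 91.74°.
Band runs from +138.37° eastward to -129.89°, crossing the antimeridian.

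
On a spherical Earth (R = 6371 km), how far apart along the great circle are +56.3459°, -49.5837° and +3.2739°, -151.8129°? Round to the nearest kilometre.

10452 km

Δλ = -151.8129 − -49.5837 = -102.2292°.
Δφ = 3.2739 − 56.3459 = -53.0720°.
a = sin²(Δφ/2) + cos φ₁ · cos φ₂ · sin²(Δλ/2) = 0.534829.
c = 2·atan2(√a, √(1−a)) = 1.64051 rad → d = 6371·c ≈ 10451.70 km.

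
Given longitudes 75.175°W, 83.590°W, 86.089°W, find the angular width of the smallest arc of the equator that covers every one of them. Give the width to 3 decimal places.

Sort the longitudes: -86.089°, -83.590°, -75.175°.
Eastward gaps between consecutive values (wrapping around): 2.499°, 8.415°, 349.086°.
Largest gap = 349.086° ⇒ minimal covering band is its complement: 360° − 349.086° = 10.914°.
Band runs from -86.089° eastward to -75.175°.

10.914°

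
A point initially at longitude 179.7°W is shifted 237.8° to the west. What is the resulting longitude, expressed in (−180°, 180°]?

Start at -179.7°; shift −237.8° → -417.5°.
-417.5° lies outside (−180°, 180°]; add 360° → -57.5°.

57.5°W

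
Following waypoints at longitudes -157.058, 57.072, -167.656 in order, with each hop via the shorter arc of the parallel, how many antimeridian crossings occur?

Leg 1: -157.058° → +57.072°, shortest Δλ = -145.87° (west) — crosses 180°.
Leg 2: +57.072° → -167.656°, shortest Δλ = 135.272° (east) — crosses 180°.
Total crossings: 2.

2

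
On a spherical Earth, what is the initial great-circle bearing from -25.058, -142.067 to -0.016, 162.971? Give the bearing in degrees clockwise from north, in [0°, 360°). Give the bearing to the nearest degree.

Δλ = 162.971 − -142.067 = 305.038°; wrapped into (−180°, 180°]: -54.962°.
θ = atan2( sin Δλ · cos φ₂ , cos φ₁ · sin φ₂ − sin φ₁ · cos φ₂ · cos Δλ )
  = atan2(-0.81877, 0.24291) = -73.476° → normalised to [0°, 360°): 286.524°.

287°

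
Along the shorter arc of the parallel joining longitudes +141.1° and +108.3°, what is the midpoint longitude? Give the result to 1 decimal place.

Signed shortest Δλ from +141.1° to +108.3° is -32.8°.
Midpoint longitude = +141.1° + (-32.8°)/2 = +141.1° − 16.4° = +124.7°.

+124.7°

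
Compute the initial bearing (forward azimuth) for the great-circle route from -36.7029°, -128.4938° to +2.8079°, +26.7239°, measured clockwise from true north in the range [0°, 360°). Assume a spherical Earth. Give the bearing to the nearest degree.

140°

Δλ = 26.7239 − -128.4938 = 155.2177°.
θ = atan2( sin Δλ · cos φ₂ , cos φ₁ · sin φ₂ − sin φ₁ · cos φ₂ · cos Δλ )
  = atan2(0.41867, -0.50270) = 140.211° → normalised to [0°, 360°): 140.211°.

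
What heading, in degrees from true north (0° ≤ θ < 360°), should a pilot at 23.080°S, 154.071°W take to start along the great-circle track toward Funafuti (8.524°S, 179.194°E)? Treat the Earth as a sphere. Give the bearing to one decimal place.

Δλ = 179.194 − -154.071 = 333.265°; wrapped into (−180°, 180°]: -26.735°.
θ = atan2( sin Δλ · cos φ₂ , cos φ₁ · sin φ₂ − sin φ₁ · cos φ₂ · cos Δλ )
  = atan2(-0.44490, 0.20988) = -64.744° → normalised to [0°, 360°): 295.256°.

295.3°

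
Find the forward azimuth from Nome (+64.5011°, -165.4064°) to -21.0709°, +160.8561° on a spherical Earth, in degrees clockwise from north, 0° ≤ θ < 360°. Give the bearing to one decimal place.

211.2°

Δλ = 160.8561 − -165.4064 = 326.2625°; wrapped into (−180°, 180°]: -33.7375°.
θ = atan2( sin Δλ · cos φ₂ , cos φ₁ · sin φ₂ − sin φ₁ · cos φ₂ · cos Δλ )
  = atan2(-0.51825, -0.85517) = -148.783° → normalised to [0°, 360°): 211.217°.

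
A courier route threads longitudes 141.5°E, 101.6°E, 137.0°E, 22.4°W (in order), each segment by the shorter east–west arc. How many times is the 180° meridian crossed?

0

Leg 1: +141.5° → +101.6°, shortest Δλ = -39.9° (west) — does not cross 180°.
Leg 2: +101.6° → +137.0°, shortest Δλ = 35.4° (east) — does not cross 180°.
Leg 3: +137.0° → -22.4°, shortest Δλ = -159.4° (west) — does not cross 180°.
Total crossings: 0.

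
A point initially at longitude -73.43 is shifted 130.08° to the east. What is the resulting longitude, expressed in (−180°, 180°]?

Start at -73.43°; shift +130.08° → +56.65°.
+56.65° already lies in (−180°, 180°].

+56.65°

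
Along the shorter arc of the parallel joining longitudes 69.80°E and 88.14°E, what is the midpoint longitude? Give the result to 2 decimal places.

Signed shortest Δλ from +69.80° to +88.14° is +18.34°.
Midpoint longitude = +69.80° + (+18.34°)/2 = +69.80° + 9.17° = +78.97°.

78.97°E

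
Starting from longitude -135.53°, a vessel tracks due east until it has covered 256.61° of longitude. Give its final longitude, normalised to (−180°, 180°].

Start at -135.53°; shift +256.61° → +121.08°.
+121.08° already lies in (−180°, 180°].

+121.08°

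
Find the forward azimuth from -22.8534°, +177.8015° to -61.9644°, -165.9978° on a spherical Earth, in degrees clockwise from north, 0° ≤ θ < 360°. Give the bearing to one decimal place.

Δλ = -165.9978 − 177.8015 = -343.7993°; wrapped into (−180°, 180°]: 16.2007°.
θ = atan2( sin Δλ · cos φ₂ , cos φ₁ · sin φ₂ − sin φ₁ · cos φ₂ · cos Δλ )
  = atan2(0.13114, -0.63807) = 168.386° → normalised to [0°, 360°): 168.386°.

168.4°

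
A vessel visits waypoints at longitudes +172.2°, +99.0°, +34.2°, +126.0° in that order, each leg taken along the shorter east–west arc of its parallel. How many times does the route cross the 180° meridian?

0

Leg 1: +172.2° → +99.0°, shortest Δλ = -73.2° (west) — does not cross 180°.
Leg 2: +99.0° → +34.2°, shortest Δλ = -64.8° (west) — does not cross 180°.
Leg 3: +34.2° → +126.0°, shortest Δλ = 91.8° (east) — does not cross 180°.
Total crossings: 0.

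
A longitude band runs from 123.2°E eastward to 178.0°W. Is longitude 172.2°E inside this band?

Band width going east from +123.2° to -178.0°: ((-178.0 − 123.2) mod 360) = 58.8°.
Offset of +172.2° east of the west edge: ((172.2 − 123.2) mod 360) = 49.0°.
49.0° ≤ 58.8° ⇒ inside.

Yes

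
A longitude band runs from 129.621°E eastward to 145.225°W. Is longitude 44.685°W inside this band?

Band width going east from +129.621° to -145.225°: ((-145.225 − 129.621) mod 360) = 85.154°.
Offset of -44.685° east of the west edge: ((-44.685 − 129.621) mod 360) = 185.694°.
185.694° > 85.154° ⇒ outside.

No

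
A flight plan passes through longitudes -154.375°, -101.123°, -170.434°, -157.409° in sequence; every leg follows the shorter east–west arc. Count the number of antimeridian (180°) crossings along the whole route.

Leg 1: -154.375° → -101.123°, shortest Δλ = 53.252° (east) — does not cross 180°.
Leg 2: -101.123° → -170.434°, shortest Δλ = -69.311° (west) — does not cross 180°.
Leg 3: -170.434° → -157.409°, shortest Δλ = 13.025° (east) — does not cross 180°.
Total crossings: 0.

0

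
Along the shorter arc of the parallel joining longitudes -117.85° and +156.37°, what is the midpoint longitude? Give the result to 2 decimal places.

Signed shortest Δλ from -117.85° to +156.37° is -85.78°.
Midpoint longitude = -117.85° + (-85.78°)/2 = -117.85° − 42.89° = -160.74°.
(The naïve average (-117.85 + +156.37)/2 = 19.26° is on the wrong side of the globe.)

-160.74°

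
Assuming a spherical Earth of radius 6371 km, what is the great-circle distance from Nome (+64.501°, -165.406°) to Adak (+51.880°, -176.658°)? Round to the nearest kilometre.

Δλ = -176.658 − -165.406 = -11.252°.
Δφ = 51.880 − 64.501 = -12.621°.
a = sin²(Δφ/2) + cos φ₁ · cos φ₂ · sin²(Δλ/2) = 0.014636.
c = 2·atan2(√a, √(1−a)) = 0.24255 rad → d = 6371·c ≈ 1545.29 km.

1545 km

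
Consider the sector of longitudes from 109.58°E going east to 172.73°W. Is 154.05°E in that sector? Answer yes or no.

Band width going east from +109.58° to -172.73°: ((-172.73 − 109.58) mod 360) = 77.69°.
Offset of +154.05° east of the west edge: ((154.05 − 109.58) mod 360) = 44.47°.
44.47° ≤ 77.69° ⇒ inside.

Yes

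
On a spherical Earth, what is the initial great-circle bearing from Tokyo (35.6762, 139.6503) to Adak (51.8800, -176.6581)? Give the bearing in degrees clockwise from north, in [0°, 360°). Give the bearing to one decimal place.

Δλ = -176.6581 − 139.6503 = -316.3084°; wrapped into (−180°, 180°]: 43.6916°.
θ = atan2( sin Δλ · cos φ₂ , cos φ₁ · sin φ₂ − sin φ₁ · cos φ₂ · cos Δλ )
  = atan2(0.42642, 0.37876) = 48.388° → normalised to [0°, 360°): 48.388°.

48.4°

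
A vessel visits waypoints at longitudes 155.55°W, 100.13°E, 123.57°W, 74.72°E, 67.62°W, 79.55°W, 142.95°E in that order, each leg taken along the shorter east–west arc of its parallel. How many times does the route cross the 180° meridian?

4

Leg 1: -155.55° → +100.13°, shortest Δλ = -104.32° (west) — crosses 180°.
Leg 2: +100.13° → -123.57°, shortest Δλ = 136.3° (east) — crosses 180°.
Leg 3: -123.57° → +74.72°, shortest Δλ = -161.71° (west) — crosses 180°.
Leg 4: +74.72° → -67.62°, shortest Δλ = -142.34° (west) — does not cross 180°.
Leg 5: -67.62° → -79.55°, shortest Δλ = -11.93° (west) — does not cross 180°.
Leg 6: -79.55° → +142.95°, shortest Δλ = -137.5° (west) — crosses 180°.
Total crossings: 4.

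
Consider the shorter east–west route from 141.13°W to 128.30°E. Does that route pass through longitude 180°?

Yes

Naïve |128.30 − -141.13| = 269.43° > 180°, so the shorter arc goes the other way round — across 180°.
Signed shortest Δλ = ((128.30 − -141.13 + 180) mod 360) − 180 = -90.57°.
Going west by 90.57° from -141.13° passes through 180° before reaching +128.30°.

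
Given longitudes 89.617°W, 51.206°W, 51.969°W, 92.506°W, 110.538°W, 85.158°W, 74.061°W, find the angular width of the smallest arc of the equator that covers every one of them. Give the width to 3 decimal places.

59.332°

Sort the longitudes: -110.538°, -92.506°, -89.617°, -85.158°, -74.061°, -51.969°, -51.206°.
Eastward gaps between consecutive values (wrapping around): 18.032°, 2.889°, 4.459°, 11.097°, 22.092°, 0.763°, 300.668°.
Largest gap = 300.668° ⇒ minimal covering band is its complement: 360° − 300.668° = 59.332°.
Band runs from -110.538° eastward to -51.206°.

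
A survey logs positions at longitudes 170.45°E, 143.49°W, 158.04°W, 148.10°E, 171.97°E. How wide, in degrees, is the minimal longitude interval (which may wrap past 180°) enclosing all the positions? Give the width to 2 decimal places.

Sort the longitudes: -158.04°, -143.49°, +148.10°, +170.45°, +171.97°.
Eastward gaps between consecutive values (wrapping around): 14.55°, 291.59°, 22.35°, 1.52°, 29.99°.
Largest gap = 291.59° ⇒ minimal covering band is its complement: 360° − 291.59° = 68.41°.
Band runs from +148.10° eastward to -143.49°, crossing the antimeridian.

68.41°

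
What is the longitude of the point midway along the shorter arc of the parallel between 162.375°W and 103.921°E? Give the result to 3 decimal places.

150.773°E

Signed shortest Δλ from -162.375° to +103.921° is -93.704°.
Midpoint longitude = -162.375° + (-93.704°)/2 = -162.375° − 46.852° = -209.227°.
Normalise into (−180°, 180°]: +150.773°.
(The naïve average (-162.375 + +103.921)/2 = -29.227° is on the wrong side of the globe.)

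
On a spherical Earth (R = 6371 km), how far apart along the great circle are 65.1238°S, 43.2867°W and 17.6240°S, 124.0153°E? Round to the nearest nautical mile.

Δλ = 124.0153 − -43.2867 = 167.3020°.
Δφ = -17.6240 − -65.1238 = 47.4998°.
a = sin²(Δφ/2) + cos φ₁ · cos φ₂ · sin²(Δλ/2) = 0.558216.
c = 2·atan2(√a, √(1−a)) = 1.68749 rad → d = 6371·c ≈ 10751.02 km ≈ 5805.08 nmi.

5805 nmi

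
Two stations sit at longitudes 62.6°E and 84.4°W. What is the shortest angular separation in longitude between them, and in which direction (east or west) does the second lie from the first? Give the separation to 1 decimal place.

Raw difference: -84.4 − 62.6 = -147.0°.
Normalise into (−180°, 180°]: -147.0° stays -147.0°.
Negative ⇒ the second point lies to the west; separation 147.0°.

147.0° west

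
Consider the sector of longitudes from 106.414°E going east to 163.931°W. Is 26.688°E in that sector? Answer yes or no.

Band width going east from +106.414° to -163.931°: ((-163.931 − 106.414) mod 360) = 89.655°.
Offset of +26.688° east of the west edge: ((26.688 − 106.414) mod 360) = 280.274°.
280.274° > 89.655° ⇒ outside.

No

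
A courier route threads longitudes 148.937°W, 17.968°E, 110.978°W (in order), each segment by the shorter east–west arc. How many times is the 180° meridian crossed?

0

Leg 1: -148.937° → +17.968°, shortest Δλ = 166.905° (east) — does not cross 180°.
Leg 2: +17.968° → -110.978°, shortest Δλ = -128.946° (west) — does not cross 180°.
Total crossings: 0.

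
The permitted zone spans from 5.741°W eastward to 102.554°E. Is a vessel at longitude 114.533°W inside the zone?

No

Band width going east from -5.741° to +102.554°: ((102.554 − -5.741) mod 360) = 108.295°.
Offset of -114.533° east of the west edge: ((-114.533 − -5.741) mod 360) = 251.208°.
251.208° > 108.295° ⇒ outside.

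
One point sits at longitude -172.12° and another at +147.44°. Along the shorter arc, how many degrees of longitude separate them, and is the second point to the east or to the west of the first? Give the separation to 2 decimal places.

40.44° west

Raw difference: 147.44 − -172.12 = 319.56°.
Normalise into (−180°, 180°]: 319.56° − 360° = -40.44°.
Negative ⇒ the second point lies to the west; separation 40.44°.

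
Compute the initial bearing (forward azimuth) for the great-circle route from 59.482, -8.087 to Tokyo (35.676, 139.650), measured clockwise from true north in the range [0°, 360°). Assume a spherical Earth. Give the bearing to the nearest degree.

26°

Δλ = 139.650 − -8.087 = 147.737°.
θ = atan2( sin Δλ · cos φ₂ , cos φ₁ · sin φ₂ − sin φ₁ · cos φ₂ · cos Δλ )
  = atan2(0.43363, 0.88791) = 26.029° → normalised to [0°, 360°): 26.029°.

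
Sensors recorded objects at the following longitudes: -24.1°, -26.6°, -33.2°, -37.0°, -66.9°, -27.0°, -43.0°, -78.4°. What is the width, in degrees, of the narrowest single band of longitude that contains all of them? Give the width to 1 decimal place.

Sort the longitudes: -78.4°, -66.9°, -43.0°, -37.0°, -33.2°, -27.0°, -26.6°, -24.1°.
Eastward gaps between consecutive values (wrapping around): 11.5°, 23.9°, 6.0°, 3.8°, 6.2°, 0.4°, 2.5°, 305.7°.
Largest gap = 305.7° ⇒ minimal covering band is its complement: 360° − 305.7° = 54.3°.
Band runs from -78.4° eastward to -24.1°.

54.3°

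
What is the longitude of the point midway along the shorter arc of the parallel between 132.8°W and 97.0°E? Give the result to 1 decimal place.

162.1°E

Signed shortest Δλ from -132.8° to +97.0° is -130.2°.
Midpoint longitude = -132.8° + (-130.2°)/2 = -132.8° − 65.1° = -197.9°.
Normalise into (−180°, 180°]: +162.1°.
(The naïve average (-132.8 + +97.0)/2 = -17.9° is on the wrong side of the globe.)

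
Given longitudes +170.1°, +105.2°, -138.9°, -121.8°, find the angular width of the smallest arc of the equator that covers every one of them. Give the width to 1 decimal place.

Sort the longitudes: -138.9°, -121.8°, +105.2°, +170.1°.
Eastward gaps between consecutive values (wrapping around): 17.1°, 227.0°, 64.9°, 51.0°.
Largest gap = 227.0° ⇒ minimal covering band is its complement: 360° − 227.0° = 133.0°.
Band runs from +105.2° eastward to -121.8°, crossing the antimeridian.

133.0°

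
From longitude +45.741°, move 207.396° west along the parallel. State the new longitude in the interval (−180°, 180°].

-161.655°

Start at +45.741°; shift −207.396° → -161.655°.
-161.655° already lies in (−180°, 180°].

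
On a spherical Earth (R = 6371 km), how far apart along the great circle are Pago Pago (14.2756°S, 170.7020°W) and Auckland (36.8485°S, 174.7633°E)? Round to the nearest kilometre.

Δλ = 174.7633 − -170.7020 = 345.4653°; wrapped into (−180°, 180°]: -14.5347°.
Δφ = -36.8485 − -14.2756 = -22.5729°.
a = sin²(Δφ/2) + cos φ₁ · cos φ₂ · sin²(Δλ/2) = 0.050714.
c = 2·atan2(√a, √(1−a)) = 0.45429 rad → d = 6371·c ≈ 2894.29 km.

2894 km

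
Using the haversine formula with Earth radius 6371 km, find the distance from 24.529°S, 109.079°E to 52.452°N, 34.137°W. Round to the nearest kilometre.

15639 km

Δλ = -34.137 − 109.079 = -143.216°.
Δφ = 52.452 − -24.529 = 76.981°.
a = sin²(Δφ/2) + cos φ₁ · cos φ₂ · sin²(Δλ/2) = 0.886595.
c = 2·atan2(√a, √(1−a)) = 2.45465 rad → d = 6371·c ≈ 15638.60 km.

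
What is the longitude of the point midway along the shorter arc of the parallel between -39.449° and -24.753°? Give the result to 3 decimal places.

Signed shortest Δλ from -39.449° to -24.753° is +14.696°.
Midpoint longitude = -39.449° + (+14.696°)/2 = -39.449° + 7.348° = -32.101°.

-32.101°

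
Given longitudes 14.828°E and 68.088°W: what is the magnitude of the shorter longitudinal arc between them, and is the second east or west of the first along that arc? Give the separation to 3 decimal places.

Raw difference: -68.088 − 14.828 = -82.916°.
Normalise into (−180°, 180°]: -82.916° stays -82.916°.
Negative ⇒ the second point lies to the west; separation 82.916°.

82.916° west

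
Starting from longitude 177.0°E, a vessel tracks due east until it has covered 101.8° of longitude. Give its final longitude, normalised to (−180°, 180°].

81.2°W

Start at +177.0°; shift +101.8° → +278.8°.
+278.8° lies outside (−180°, 180°]; subtract 360° → -81.2°.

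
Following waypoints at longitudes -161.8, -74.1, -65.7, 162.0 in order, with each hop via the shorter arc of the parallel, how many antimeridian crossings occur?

1

Leg 1: -161.8° → -74.1°, shortest Δλ = 87.7° (east) — does not cross 180°.
Leg 2: -74.1° → -65.7°, shortest Δλ = 8.4° (east) — does not cross 180°.
Leg 3: -65.7° → +162.0°, shortest Δλ = -132.3° (west) — crosses 180°.
Total crossings: 1.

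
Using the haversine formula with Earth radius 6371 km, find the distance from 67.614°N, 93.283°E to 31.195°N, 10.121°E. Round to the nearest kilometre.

Δλ = 10.121 − 93.283 = -83.162°.
Δφ = 31.195 − 67.614 = -36.419°.
a = sin²(Δφ/2) + cos φ₁ · cos φ₂ · sin²(Δλ/2) = 0.241147.
c = 2·atan2(√a, √(1−a)) = 1.02663 rad → d = 6371·c ≈ 6540.65 km.

6541 km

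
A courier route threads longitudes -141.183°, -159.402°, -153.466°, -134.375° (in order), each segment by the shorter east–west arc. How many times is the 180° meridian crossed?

Leg 1: -141.183° → -159.402°, shortest Δλ = -18.219° (west) — does not cross 180°.
Leg 2: -159.402° → -153.466°, shortest Δλ = 5.936° (east) — does not cross 180°.
Leg 3: -153.466° → -134.375°, shortest Δλ = 19.091° (east) — does not cross 180°.
Total crossings: 0.

0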